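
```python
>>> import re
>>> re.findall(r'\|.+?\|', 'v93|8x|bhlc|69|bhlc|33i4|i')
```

['|8x|', '|69|', '|33i4|']

The `?` after the quantifier makes it lazy — it takes as little as possible before letting the rest of the pattern try.
Since nothing is captured, `findall` lists the 3 matched substrings directly.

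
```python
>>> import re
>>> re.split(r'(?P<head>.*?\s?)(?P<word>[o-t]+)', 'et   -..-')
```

This matches zero or more of any character (lazy), then optionally whitespace (captured as 'head'); then one or more of a character in [o-t] (captured as 'word').
The group in the pattern means `split` returns the separators' captures alongside the pieces.

['', 'e', 't', '   -..-']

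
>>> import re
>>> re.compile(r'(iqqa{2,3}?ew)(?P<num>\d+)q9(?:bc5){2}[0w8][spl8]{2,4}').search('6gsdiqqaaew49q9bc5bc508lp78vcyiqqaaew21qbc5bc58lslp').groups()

The match spans [4:25] → 'iqqaaew49q9bc5bc508lp'.
Captured: group 1 = 'iqqaaew', group 2 = '49'.

('iqqaaew', '49')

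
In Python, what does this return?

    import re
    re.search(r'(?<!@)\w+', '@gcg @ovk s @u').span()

(2, 4)

A negative assertion filters positions out without eating any characters.
The match spans [2:4] → 'cg'.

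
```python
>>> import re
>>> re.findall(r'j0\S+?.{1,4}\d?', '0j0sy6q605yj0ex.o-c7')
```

The pattern matches the literal 'j0', then one or more of a non-whitespace character (lazy); then 1 to 4 of any character, then optionally a digit.
A non-greedy quantifier consumes as few characters as it can — just enough that the remainder of the pattern still matches from where it stops; whatever follows it matches normally.
Matches: at [1:9] → 'j0sy6q60'; at [11:18] → 'j0ex.o-'.
No capturing groups, so `findall` returns the 2 full match strings.

['j0sy6q60', 'j0ex.o-']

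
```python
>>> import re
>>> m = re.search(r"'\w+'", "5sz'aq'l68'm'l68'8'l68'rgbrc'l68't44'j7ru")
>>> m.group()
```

"'aq'"

The match spans [3:7] → "'aq'".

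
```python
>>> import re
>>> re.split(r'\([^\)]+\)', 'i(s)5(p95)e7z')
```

['i', '5', 'e7z']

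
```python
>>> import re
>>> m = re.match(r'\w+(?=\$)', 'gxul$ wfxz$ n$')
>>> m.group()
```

'gxul'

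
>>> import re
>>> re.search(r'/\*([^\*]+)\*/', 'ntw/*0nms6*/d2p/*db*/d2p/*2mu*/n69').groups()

('0nms6',)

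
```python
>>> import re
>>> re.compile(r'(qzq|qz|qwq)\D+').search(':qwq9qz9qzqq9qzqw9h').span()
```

`re.search` scans for the first position where the pattern succeeds.
The match spans [8:12] → 'qzqq'.
Captured: group 1 = 'qzq'.

(8, 12)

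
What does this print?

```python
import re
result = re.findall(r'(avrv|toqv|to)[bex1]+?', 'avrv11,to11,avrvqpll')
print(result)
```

Walking the string: at [0:5] match 'avrv1', group 1 = 'avrv'; at [7:10] match 'to1', group 1 = 'to'.
Because there's exactly one group, `findall` drops the full match and keeps group 1 from each hit.

['avrv', 'to']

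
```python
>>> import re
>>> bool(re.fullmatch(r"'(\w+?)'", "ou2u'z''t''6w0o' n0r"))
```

False

For `fullmatch`, every character of the input must be accounted for by the pattern.
Here the string isn't matched end-to-end, so the call returns None, and `bool(None)` is False.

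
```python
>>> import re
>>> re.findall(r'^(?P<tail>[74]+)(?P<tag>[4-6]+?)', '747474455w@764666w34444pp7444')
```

Because the quantifier is non-greedy, it stops expanding at the earliest point where the rest of the pattern can succeed.
Multiple groups make `findall` return tuples — one 2-tuple for the one match.

[('7474744', '5')]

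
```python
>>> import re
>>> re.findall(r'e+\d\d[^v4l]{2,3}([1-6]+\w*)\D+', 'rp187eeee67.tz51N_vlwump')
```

['51N_vlwum']

Pattern: one or more of a literal 'e'; then a digit, then a digit, then 2 to 3 of any character except [v4l]; then one or more of a character in [1-6], then zero or more of a word character (captured); then one or more of a non-digit.
Matches: at [5:24] match 'eeee67.tz51N_vlwump', group 1 = '51N_vlwum'.
`findall` collects group 1 from the one match (1 total).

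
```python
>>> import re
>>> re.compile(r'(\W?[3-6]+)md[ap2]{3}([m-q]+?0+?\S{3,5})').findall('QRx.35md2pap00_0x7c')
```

[('.35', 'p00_0x7')]

The `?` after the quantifier makes it lazy — it takes as little as possible before letting the rest of the pattern try.
2 groups means the one result is a tuple of 2 captured strings — 1 here.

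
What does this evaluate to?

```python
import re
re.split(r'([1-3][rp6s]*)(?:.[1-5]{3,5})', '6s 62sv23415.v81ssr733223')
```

This matches a character in [1-3], then zero or more of one of [rp6s] (captured); then any character, then 3 to 5 of a character in [1-5] (non-capturing group).
Because the pattern has a capturing group, `split` also inserts each captured text between the pieces.

['6s 6', '2s', '.v8', '1ssr', '']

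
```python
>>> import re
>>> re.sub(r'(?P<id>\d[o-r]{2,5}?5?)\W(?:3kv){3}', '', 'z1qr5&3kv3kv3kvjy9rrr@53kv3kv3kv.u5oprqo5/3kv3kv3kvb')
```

'zjy9rrr@53kv3kv3kv.ub'

The pattern matches a digit, then 2 to 5 of a character in [o-r] (lazy), then optionally the literal '5' (captured as 'id'); then a non-word character, then the literal '3kv' repeated 3 times.
Matches: at [1:15] → '1qr5&3kv3kv3kv'; at [34:51] → '5oprqo5/3kv3kv3kv'.
Each match is replaced by ''.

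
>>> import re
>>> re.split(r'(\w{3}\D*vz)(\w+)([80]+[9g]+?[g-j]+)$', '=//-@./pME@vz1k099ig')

The pattern matches exactly 3 of a word character, then zero or more of a non-digit, then the literal 'vz' (captured); then one or more of a word character (captured); then one or more of one of [80], then one or more of one of [9g] (lazy), then one or more of a character in [g-j] (captured); then anchored at the end.
Matches to split on: at [7:20] → 'pME@vz1k099ig'.
Because the pattern has a capturing group, `split` also inserts each captured text between the pieces.

['=//-@./', 'pME@vz', '1k', '099ig', '']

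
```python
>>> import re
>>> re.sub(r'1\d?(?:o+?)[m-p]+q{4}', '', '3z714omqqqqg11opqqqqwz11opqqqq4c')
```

'3z7gwz4c'

Pattern: the literal '1', then optionally a digit; then one or more of a literal 'o' (lazy) (non-capturing group); then one or more of a character in [m-p], then exactly 4 of the literal 'q'.
Matches: at [3:11] → '14omqqqq'; at [12:20] → '11opqqqq'; at [22:30] → '11opqqqq'.
Each match is replaced by ''.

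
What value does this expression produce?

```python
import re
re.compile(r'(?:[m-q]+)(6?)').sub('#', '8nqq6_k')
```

Pattern: one or more of a character in [m-q] (non-capturing group); then optionally a literal '6' (captured).
Every occurrence is swapped for '#'.

'8#_k'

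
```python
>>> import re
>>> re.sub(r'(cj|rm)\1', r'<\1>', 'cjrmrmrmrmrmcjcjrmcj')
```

'cj<rm><rm>rm<cj>rmcj'

A backreference is literal: `\1` must see the identical characters the first group matched.
Matches: at [2:6] → 'rmrm'; at [6:10] → 'rmrm'; at [12:16] → 'cjcj'.
`\1` in the replacement pulls in group 1's text for each match.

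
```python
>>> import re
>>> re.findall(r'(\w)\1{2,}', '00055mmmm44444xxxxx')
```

['0', 'm', '4', 'x']

After group 1 captures some text, `\1` only succeeds where that same text appears again.
Scanning left to right: at [0:3] match '000', group 1 = '0'; at [5:9] match 'mmmm', group 1 = 'm'; at [9:14] match '44444', group 1 = '4'; at [14:19] match 'xxxxx', group 1 = 'x'.
With a single group, `findall` returns only what that group captured — 4 items.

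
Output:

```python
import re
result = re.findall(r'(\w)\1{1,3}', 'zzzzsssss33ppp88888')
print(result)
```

['z', 's', '3', 'p', '8']

After group 1 captures some text, `\1` only succeeds where that same text appears again.
Walking the string: at [0:4] match 'zzzz', group 1 = 'z'; at [4:8] match 'ssss', group 1 = 's'; at [9:11] match '33', group 1 = '3'; at [11:14] match 'ppp', group 1 = 'p'; at [14:18] match '8888', group 1 = '8'.
One capturing group, so `findall` returns just the captured substring from each match — 5 in all.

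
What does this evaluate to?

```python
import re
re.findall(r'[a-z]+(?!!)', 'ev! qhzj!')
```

['e', 'qhz']

`(?!…)`/`(?<!…)` only lets a position through if the neighbouring text does NOT match; no characters are consumed.
Matches: at [0:1] → 'e'; at [4:7] → 'qhz'.
`findall` yields the raw match text (2 of them) because the pattern has no groups.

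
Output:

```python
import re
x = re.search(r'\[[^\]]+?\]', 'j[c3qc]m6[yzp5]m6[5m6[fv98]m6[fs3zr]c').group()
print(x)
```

The match spans [1:7] → '[c3qc]'.

[c3qc]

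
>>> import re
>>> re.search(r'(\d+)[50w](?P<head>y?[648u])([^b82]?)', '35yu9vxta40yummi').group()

The pattern matches one or more of a digit (captured); then one of [50w]; then optionally a literal 'y', then one of [648u] (captured as 'head'); then optionally any character except [b82] (captured).
`re.search` tries every starting position until one works.
The match spans [0:5] → '35yu9'.
Captured: group 1 = '3', group 2 = 'yu', group 3 = '9'.

'35yu9'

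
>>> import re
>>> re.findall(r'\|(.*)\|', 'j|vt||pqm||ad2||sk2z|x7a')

['vt||pqm||ad2||sk2z']

`findall` collects group 1 from the one match (1 total).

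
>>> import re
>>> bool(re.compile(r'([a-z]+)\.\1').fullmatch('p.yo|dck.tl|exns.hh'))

False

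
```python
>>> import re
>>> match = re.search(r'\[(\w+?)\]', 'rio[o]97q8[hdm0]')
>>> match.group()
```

'[o]'

The match spans [3:6] → '[o]'.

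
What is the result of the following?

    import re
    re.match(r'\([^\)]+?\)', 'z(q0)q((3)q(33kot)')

`re.match` only tries the pattern at the start of the string.
Here the string doesn't start with a match, so the call returns None.

None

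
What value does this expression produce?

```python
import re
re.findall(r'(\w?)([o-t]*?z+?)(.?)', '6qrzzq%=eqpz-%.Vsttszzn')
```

This matches optionally a word character (captured); then zero or more of a character in [o-t] (lazy), then one or more of a literal 'z' (lazy) (captured); then optionally any character (captured).
Lazy quantifiers expand one character at a time until the remainder of the pattern can match.
Walking the string: at [0:5] match '6qrzz', groups = ('6', 'qrz', 'z'); at [8:13] match 'eqpz-', groups = ('e', 'qpz', '-'); at [15:22] match 'Vsttszz', groups = ('V', 'sttsz', 'z').
3 groups means each result is a tuple of 3 captured strings — 3 here.

[('6', 'qrz', 'z'), ('e', 'qpz', '-'), ('V', 'sttsz', 'z')]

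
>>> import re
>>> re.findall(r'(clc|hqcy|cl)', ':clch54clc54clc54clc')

Alternation isn't longest-match — the leftmost alternative that fits at this position is chosen.
`findall` collects group 1 from each match (4 total).

['clc', 'clc', 'clc', 'clc']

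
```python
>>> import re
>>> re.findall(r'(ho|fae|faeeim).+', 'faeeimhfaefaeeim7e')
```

The regex engine tests alternatives in the order written; an earlier branch that matches wins even if a later one would match more.
Scanning left to right: at [0:18] match 'faeeimhfaefaeeim7e', group 1 = 'fae'.
With a single group, `findall` returns only what that group captured — 1 item.

['fae']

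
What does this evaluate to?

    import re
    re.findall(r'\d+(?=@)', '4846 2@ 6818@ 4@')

Because the assertion is zero-width, the text it checks is not consumed and won't appear in the result.
`findall` yields the raw match text (3 of them) because the pattern has no groups.

['2', '6818', '4']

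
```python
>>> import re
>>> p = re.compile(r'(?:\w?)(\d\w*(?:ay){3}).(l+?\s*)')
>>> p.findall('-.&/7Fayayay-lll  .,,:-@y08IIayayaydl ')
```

Multiple groups make `findall` return tuples — one 2-tuple for each match.

[('7Fayayay', 'l'), ('08IIayayay', 'l ')]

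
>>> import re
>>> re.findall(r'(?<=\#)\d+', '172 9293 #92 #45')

['92', '45']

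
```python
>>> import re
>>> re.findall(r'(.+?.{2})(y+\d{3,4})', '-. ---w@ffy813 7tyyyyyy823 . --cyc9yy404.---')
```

The pattern matches one or more of any character (lazy), then exactly 2 of any character (captured); then one or more of a literal 'y', then 3 to 4 of a digit (captured).
Scanning left to right: at [0:14] match '-. ---w@ffy813', groups = ('-. ---w@ff', 'y813'); at [14:26] match ' 7tyyyyyy823', groups = (' 7t', 'yyyyyy823'); at [26:40] match ' . --cyc9yy404', groups = (' . --cyc9', 'yy404').
2 groups means each result is a tuple of 2 captured strings — 3 here.

[('-. ---w@ff', 'y813'), (' 7t', 'yyyyyy823'), (' . --cyc9', 'yy404')]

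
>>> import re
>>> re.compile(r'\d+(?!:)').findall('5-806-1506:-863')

['5', '806', '150', '863']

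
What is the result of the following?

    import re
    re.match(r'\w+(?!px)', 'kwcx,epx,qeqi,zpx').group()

'kwcx'

The negative lookahead/lookbehind blocks any match where the forbidden context is present.
`re.match` only tries the pattern at the start of the string.
The match spans [0:4] → 'kwcx'.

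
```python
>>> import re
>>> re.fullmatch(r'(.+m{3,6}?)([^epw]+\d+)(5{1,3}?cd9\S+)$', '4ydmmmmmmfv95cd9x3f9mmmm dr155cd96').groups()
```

('4ydmmmmmmfv95cd9x3f9mmmm', ' dr15', '5cd96')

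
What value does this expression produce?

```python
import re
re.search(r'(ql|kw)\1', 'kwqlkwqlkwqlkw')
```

None

The backreference `\1` re-matches whatever the first group consumed, character for character.
Here nothing in the string fits, so the call returns None.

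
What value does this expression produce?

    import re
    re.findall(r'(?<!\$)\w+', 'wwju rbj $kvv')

`(?!…)`/`(?<!…)` only lets a position through if the neighbouring text does NOT match; no characters are consumed.
Walking the string: at [0:4] → 'wwju'; at [5:8] → 'rbj'; at [11:13] → 'vv'.
No capturing groups, so `findall` returns the 3 full match strings.

['wwju', 'rbj', 'vv']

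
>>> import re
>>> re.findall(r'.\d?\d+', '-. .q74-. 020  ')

['q74', ' 020']

This matches any character, then optionally a digit; then one or more of a digit.
Walking the string: at [4:7] → 'q74'; at [9:13] → ' 020'.
Since nothing is captured, `findall` lists the 2 matched substrings directly.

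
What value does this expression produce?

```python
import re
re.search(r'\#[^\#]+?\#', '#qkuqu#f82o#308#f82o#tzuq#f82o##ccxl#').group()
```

`re.search` scans for the first position where the pattern succeeds.
The match spans [0:7] → '#qkuqu#'.

'#qkuqu#'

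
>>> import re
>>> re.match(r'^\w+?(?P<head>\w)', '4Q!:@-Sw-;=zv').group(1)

'Q'

This matches anchored at the start of the string; then one or more of a word character (lazy); then a word character (captured as 'head').
`match` is anchored at position 0; if the pattern doesn't fit there, it returns None.
The match spans [0:2] → '4Q'.
Captured: group 1 = 'Q'.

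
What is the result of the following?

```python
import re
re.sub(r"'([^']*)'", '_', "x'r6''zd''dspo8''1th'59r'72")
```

"x____59r'72"

Matches: at [1:5] → "'r6'"; at [5:9] → "'zd'"; at [9:16] → "'dspo8'"; at [16:21] → "'1th'".
Each match is replaced by '_'.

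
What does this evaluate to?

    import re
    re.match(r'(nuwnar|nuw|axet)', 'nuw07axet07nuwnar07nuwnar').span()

`re.match` only tries the pattern at the start of the string.
The match spans [0:3] → 'nuw'.
Captured: group 1 = 'nuw'.

(0, 3)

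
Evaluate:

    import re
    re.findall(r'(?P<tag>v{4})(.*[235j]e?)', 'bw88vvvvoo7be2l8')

[('vvvv', 'oo7be2')]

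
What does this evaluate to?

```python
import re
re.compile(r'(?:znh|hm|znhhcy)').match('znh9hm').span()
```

(0, 3)

With `match`, the pattern is implicitly anchored at the beginning.
The match spans [0:3] → 'znh'.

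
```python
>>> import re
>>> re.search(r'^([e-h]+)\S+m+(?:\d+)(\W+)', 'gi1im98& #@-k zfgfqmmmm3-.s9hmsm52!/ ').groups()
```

('g', '& #@-')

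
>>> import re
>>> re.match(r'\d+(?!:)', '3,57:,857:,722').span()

(0, 1)

The negative lookaround is zero-width — it rules out positions where the adjacent text would match, without consuming anything.
`re.match` won't scan ahead — the pattern has to work from the very first character.
The match spans [0:1] → '3'.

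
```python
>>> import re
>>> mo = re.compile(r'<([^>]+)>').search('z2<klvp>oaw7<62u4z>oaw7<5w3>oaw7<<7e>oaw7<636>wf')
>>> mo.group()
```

'<klvp>'

Unlike `match`, `search` isn't anchored — it looks for the pattern anywhere in the string.
The match spans [2:8] → '<klvp>'.
Captured: group 1 = 'klvp'.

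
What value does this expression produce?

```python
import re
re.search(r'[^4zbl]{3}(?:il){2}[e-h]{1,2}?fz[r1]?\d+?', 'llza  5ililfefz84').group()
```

'  5ililfefz8'

The pattern matches exactly 3 of any character except [4zbl], then the literal 'il' repeated 2 times, then 1 to 2 of a character in [e-h] (lazy); then the literal 'fz', then optionally one of [r1], then one or more of a digit (lazy).
The match spans [4:16] → '  5ililfefz8'.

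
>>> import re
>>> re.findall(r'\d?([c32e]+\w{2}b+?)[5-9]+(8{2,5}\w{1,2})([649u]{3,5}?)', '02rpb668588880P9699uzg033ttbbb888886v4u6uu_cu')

A `+?`/`*?`/`{m,n}?` starts at its minimum and grows only as far as needed for what follows to match.
3 groups means each result is a tuple of 3 captured strings — 2 here.

[('2rpb', '880P', '969'), ('33ttbbb', '886v', '4u6')]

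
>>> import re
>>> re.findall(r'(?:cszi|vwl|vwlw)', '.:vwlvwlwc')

Alternation isn't longest-match — the leftmost alternative that fits at this position is chosen.
Matches: at [2:5] → 'vwl'; at [5:8] → 'vwl'.
No capturing groups, so `findall` returns the 2 full match strings.

['vwl', 'vwl']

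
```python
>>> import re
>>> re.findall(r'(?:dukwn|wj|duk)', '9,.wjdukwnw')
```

['wj', 'dukwn']

`|` is ordered: at each position the engine commits to the first alternative that works.
With no groups in the pattern, `findall` gives back each whole match — 2 here.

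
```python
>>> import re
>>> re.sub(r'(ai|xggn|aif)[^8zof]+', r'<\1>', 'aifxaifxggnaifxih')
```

Matches: at [0:6] → 'aifxai'; at [7:13] → 'xggnai'.
The replacement refers to a captured group, so each match is rewritten using its own captured text.

'<aif>f<xggn>fxih'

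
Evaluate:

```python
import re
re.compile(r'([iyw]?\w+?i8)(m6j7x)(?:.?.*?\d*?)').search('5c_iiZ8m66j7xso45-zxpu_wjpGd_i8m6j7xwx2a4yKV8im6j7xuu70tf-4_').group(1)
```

'zxpu_wjpGd_i8'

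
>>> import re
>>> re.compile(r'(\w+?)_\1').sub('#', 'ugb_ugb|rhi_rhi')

After group 1 captures some text, `\1` only succeeds where that same text appears again.
Each match is replaced by '#'.

'#|#'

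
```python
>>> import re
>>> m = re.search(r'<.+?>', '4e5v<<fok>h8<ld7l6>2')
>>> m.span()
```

(4, 10)

A non-greedy quantifier consumes as few characters as it can — just enough that the remainder of the pattern still matches from where it stops; whatever follows it matches normally.
The match spans [4:10] → '<<fok>'.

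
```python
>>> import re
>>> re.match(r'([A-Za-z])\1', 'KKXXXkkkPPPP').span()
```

(0, 2)

`\1` has to match the exact text group 1 already captured.
`re.match` only tries the pattern at the start of the string.
The match spans [0:2] → 'KK'.
Captured: group 1 = 'K'.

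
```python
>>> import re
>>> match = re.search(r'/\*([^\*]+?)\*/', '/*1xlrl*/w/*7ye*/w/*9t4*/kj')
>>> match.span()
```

(0, 9)

The match spans [0:9] → '/*1xlrl*/'.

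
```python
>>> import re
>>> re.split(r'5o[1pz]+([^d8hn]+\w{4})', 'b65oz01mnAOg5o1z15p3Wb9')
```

`re.split` interleaves the captured-group text with the surrounding fragments.

['b6', '01mnAOg', '', '5p3Wb9', '']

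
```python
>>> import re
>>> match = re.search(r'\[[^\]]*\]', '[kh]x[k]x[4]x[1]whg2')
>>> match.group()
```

`re.search` scans for the first position where the pattern succeeds.
The match spans [0:4] → '[kh]'.

'[kh]'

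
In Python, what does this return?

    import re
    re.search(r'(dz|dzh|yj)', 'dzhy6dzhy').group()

Alternation tries branches left to right and keeps the first one that lets the overall match succeed at that position.
The match spans [0:2] → 'dz'.

'dz'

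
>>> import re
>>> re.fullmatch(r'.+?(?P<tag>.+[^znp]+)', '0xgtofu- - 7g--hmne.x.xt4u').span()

Pattern: one or more of any character (lazy); then one or more of any character, then one or more of any character except [znp] (captured as 'tag').
For `fullmatch`, every character of the input must be accounted for by the pattern.
The match spans [0:26] → '0xgtofu- - 7g--hmne.x.xt4u'.
Captured: group 1 = 'xgtofu- - 7g--hmne.x.xt4u'.

(0, 26)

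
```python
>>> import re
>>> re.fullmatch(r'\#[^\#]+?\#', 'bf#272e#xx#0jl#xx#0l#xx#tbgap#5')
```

None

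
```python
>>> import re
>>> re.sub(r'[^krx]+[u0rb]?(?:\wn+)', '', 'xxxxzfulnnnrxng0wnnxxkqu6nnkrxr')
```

The pattern matches one or more of any character except [krx], then optionally one of [u0rb]; then a word character, then one or more of the literal 'n' (non-capturing group).
`sub` substitutes '' at each match site.

'xxxxxxkkrxr'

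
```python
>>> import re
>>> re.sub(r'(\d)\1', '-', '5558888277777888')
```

After group 1 captures some text, `\1` only succeeds where that same text appears again.
`sub` substitutes '-' at each match site.

'-5--2--7-8'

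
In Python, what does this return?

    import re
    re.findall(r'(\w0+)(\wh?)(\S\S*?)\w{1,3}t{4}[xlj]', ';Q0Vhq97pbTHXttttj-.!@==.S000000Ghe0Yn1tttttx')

[('Q0', 'Vh', 'q97pb'), ('S000000', 'Gh', 'e0Y')]

A non-greedy quantifier consumes as few characters as it can — just enough that the remainder of the pattern still matches from where it stops; whatever follows it matches normally.
3 groups means each result is a tuple of 3 captured strings — 2 here.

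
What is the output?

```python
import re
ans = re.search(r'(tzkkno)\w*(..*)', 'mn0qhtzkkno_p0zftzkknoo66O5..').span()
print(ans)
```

(5, 29)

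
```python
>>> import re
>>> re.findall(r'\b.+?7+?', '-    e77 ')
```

The pattern matches a word boundary (`\b`, zero-width); then one or more of any character (lazy); then one or more of a literal '7' (lazy).
With the lazy modifier that quantifier settles for the fewest repetitions that let the rest of the pattern succeed (the atoms after it are unaffected and can still be greedy).
Matches: at [5:7] → 'e7'.
With no groups in the pattern, `findall` gives back each whole match — 1 here.

['e7']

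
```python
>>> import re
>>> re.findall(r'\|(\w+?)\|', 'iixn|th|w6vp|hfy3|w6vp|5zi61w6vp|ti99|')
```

['th', 'hfy3', '5zi61w6vp']

With a single group, `findall` returns only what that group captured — 3 items.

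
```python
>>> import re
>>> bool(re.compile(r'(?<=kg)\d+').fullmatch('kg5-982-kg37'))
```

`re.fullmatch` requires the pattern to consume the entire string.
Here there's no way to consume every character, so the call returns None, and `bool(None)` is False.

False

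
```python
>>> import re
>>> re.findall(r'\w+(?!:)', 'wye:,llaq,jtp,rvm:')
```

['wy', 'llaq', 'jtp', 'rv']

The negative lookahead/lookbehind blocks any match where the forbidden context is present.
No capturing groups, so `findall` returns the 4 full match strings.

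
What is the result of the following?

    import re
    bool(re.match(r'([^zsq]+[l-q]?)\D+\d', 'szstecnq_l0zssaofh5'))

The pattern matches one or more of any character except [zsq], then optionally a character in [l-q] (captured); then one or more of a non-digit; then a digit.
With `match`, the pattern is implicitly anchored at the beginning.
Here position 0 doesn't satisfy it, so the call returns None, and `bool(None)` is False.

False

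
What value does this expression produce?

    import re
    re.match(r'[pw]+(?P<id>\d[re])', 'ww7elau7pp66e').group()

'ww7e'

This matches one or more of one of [pw]; then a digit, then one of [re] (captured as 'id').
With `match`, the pattern is implicitly anchored at the beginning.
The match spans [0:4] → 'ww7e'.
Captured: group 1 = '7e'.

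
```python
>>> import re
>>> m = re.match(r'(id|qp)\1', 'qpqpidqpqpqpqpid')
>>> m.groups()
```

('qp',)

The match spans [0:4] → 'qpqp'.
Captured: group 1 = 'qp'.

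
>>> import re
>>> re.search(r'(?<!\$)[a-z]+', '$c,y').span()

`(?!…)`/`(?<!…)` only lets a position through if the neighbouring text does NOT match; no characters are consumed.
`re.search` tries every starting position until one works.
The match spans [3:4] → 'y'.

(3, 4)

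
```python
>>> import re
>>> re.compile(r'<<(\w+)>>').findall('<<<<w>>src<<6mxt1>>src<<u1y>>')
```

['w', '6mxt1', 'u1y']

Matches: at [2:7] match '<<w>>', group 1 = 'w'; at [10:19] match '<<6mxt1>>', group 1 = '6mxt1'; at [22:29] match '<<u1y>>', group 1 = 'u1y'.
One capturing group, so `findall` returns just the captured substring from each match — 3 in all.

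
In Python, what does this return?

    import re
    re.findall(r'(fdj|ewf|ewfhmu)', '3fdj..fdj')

`findall` collects group 1 from each match (2 total).

['fdj', 'fdj']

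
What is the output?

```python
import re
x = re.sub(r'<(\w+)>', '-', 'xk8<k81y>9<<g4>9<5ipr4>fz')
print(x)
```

Every occurrence is swapped for '-'.

xk8-9<-9-fz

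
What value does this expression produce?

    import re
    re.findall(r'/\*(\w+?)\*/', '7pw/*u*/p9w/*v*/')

One capturing group, so `findall` returns just the captured substring from each match — 2 in all.

['u', 'v']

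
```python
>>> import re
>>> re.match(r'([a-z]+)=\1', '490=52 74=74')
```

With `match`, the pattern is implicitly anchored at the beginning.
Here the pattern fails at index 0, so the call returns None.

None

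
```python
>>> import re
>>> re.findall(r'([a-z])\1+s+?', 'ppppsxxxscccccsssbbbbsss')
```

A backreference is literal: `\1` must see the identical characters the first group matched.
Because there's exactly one group, `findall` drops the full match and keeps group 1 from each hit.

['p', 'x', 'c', 'b']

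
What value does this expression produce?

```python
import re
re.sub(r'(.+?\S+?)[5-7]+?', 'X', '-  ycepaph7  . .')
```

The pattern matches one or more of any character (lazy), then one or more of a non-whitespace character (lazy) (captured); then one or more of a character in [5-7] (lazy).
Every occurrence is swapped for 'X'.

'X  . .'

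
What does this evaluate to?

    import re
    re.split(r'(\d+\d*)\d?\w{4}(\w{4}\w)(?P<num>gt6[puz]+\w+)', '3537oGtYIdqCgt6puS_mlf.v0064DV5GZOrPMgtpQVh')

['', '353', 'YIdqC', 'gt6puS_mlf', '.v0064DV5GZOrPMgtpQVh']

The pattern matches one or more of a digit, then zero or more of a digit (captured); then optionally a digit, then exactly 4 of a word character; then exactly 4 of a word character, then a word character (captured); then the literal 'gt6', then one or more of one of [puz], then one or more of a word character (captured as 'num').
Matches to split on: at [0:22] → '3537oGtYIdqCgt6puS_mlf'.
With a capturing group present, the delimiter's captured portion is kept in the result list.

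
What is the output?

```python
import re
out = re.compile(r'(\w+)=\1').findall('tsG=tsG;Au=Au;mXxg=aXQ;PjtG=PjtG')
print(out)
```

['tsG', 'Au', 'PjtG']

`\1` has to match the exact text group 1 already captured.
Because there's exactly one group, `findall` drops the full match and keeps group 1 from each hit.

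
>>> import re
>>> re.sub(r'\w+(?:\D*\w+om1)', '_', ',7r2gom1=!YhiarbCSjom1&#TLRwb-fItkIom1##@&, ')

',_&#_##@&, '

The pattern matches one or more of a word character; then zero or more of a non-digit, then one or more of a word character, then the literal 'om1' (non-capturing group).
Matches: at [1:22] → '7r2gom1=!YhiarbCSjom1'; at [24:38] → 'TLRwb-fItkIom1'.
Every occurrence is swapped for '_'.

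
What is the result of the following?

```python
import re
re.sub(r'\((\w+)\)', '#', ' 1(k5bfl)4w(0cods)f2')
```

' 1#4w#f2'

Matches: at [2:9] → '(k5bfl)'; at [11:18] → '(0cods)'.
`sub` substitutes '#' at each match site.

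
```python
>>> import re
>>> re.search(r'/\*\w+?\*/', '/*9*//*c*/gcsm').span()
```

(0, 5)

`re.search` tries every starting position until one works.
The match spans [0:5] → '/*9*/'.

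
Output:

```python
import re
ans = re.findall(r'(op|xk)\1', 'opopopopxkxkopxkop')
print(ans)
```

`\1` has to match the exact text group 1 already captured.
`findall` collects group 1 from each match (3 total).

['op', 'op', 'xk']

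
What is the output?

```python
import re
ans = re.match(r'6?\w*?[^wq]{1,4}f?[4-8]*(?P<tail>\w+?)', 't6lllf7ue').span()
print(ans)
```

(0, 5)

`re.match` won't scan ahead — the pattern has to work from the very first character.
The match spans [0:5] → 't6lll'.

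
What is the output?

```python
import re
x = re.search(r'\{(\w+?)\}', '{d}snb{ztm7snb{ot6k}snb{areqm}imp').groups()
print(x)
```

('d',)

The match spans [0:3] → '{d}'.
Captured: group 1 = 'd'.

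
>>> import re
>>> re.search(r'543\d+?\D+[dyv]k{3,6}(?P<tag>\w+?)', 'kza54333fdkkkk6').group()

Pattern: the literal '543', then one or more of a digit (lazy); then one or more of a non-digit, then one of [dyv], then 3 to 6 of a literal 'k'; then one or more of a word character (lazy) (captured as 'tag').
Unlike `match`, `search` isn't anchored — it looks for the pattern anywhere in the string.
The match spans [3:15] → '54333fdkkkk6'.
Captured: group 1 = '6'.

'54333fdkkkk6'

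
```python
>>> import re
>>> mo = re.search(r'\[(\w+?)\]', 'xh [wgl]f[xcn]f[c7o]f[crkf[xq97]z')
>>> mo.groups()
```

Unlike `match`, `search` isn't anchored — it looks for the pattern anywhere in the string.
The match spans [3:8] → '[wgl]'.
Captured: group 1 = 'wgl'.

('wgl',)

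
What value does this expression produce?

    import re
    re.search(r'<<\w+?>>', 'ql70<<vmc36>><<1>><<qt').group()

'<<vmc36>>'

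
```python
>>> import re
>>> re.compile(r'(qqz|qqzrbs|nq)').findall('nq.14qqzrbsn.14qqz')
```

Alternation tries branches left to right and keeps the first one that lets the overall match succeed at that position.
With a single group, `findall` returns only what that group captured — 3 items.

['nq', 'qqz', 'qqz']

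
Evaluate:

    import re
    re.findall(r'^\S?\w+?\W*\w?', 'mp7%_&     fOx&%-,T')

The pattern matches anchored at the start of the string; then optionally a non-whitespace character, then one or more of a word character (lazy); then zero or more of a non-word character, then optionally a word character.
A non-greedy quantifier consumes as few characters as it can — just enough that the remainder of the pattern still matches from where it stops; whatever follows it matches normally.
Scanning left to right: at [0:3] → 'mp7'.
Since nothing is captured, `findall` lists the 1 matched substring directly.

['mp7']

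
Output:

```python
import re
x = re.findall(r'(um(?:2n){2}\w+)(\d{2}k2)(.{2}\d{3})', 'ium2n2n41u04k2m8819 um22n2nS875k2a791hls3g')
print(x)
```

[('um2n2n41u', '04k2', 'm8819')]

The pattern matches the literal 'um', then the literal '2n' repeated 2 times, then one or more of a word character (captured); then exactly 2 of a digit, then the literal 'k2' (captured); then exactly 2 of any character, then exactly 3 of a digit (captured).
Multiple groups make `findall` return tuples — one 3-tuple for the one match.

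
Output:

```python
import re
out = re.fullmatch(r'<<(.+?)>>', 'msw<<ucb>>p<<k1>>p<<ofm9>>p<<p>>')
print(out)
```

None

`fullmatch` succeeds only if the pattern covers the string from start to end.
Here the string isn't matched end-to-end, so the call returns None.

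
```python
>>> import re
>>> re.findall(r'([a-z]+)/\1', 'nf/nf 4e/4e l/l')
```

['nf', 'l']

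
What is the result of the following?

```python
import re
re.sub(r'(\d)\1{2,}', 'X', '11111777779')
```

'XX9'

The backreference `\1` re-matches whatever the first group consumed, character for character.
Matches: at [0:5] → '11111'; at [5:10] → '77777'.
Every occurrence is swapped for 'X'.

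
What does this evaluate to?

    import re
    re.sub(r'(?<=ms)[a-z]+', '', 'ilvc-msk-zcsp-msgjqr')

'ilvc-ms-zcsp-ms'

Because the assertion is zero-width, the text it checks is not consumed and won't appear in the result.
`sub` substitutes '' at each match site.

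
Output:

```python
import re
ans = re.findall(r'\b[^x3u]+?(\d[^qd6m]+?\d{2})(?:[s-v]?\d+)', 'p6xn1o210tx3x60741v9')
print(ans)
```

A `+?`/`*?`/`{m,n}?` starts at its minimum and grows only as far as needed for what follows to match.
With a single group, `findall` returns only what that group captured — 1 item.

['6xn1o21']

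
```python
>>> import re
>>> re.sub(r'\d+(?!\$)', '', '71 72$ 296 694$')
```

The negative lookahead/lookbehind blocks any match where the forbidden context is present.
Every occurrence is swapped for ''.

' 2$  4$'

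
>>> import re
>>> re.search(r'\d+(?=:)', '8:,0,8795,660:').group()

The lookaround is zero-width — it requires the adjacent text to match without consuming it, so the asserted text isn't part of the match.
`re.search` tries every starting position until one works.
The match spans [0:1] → '8'.

'8'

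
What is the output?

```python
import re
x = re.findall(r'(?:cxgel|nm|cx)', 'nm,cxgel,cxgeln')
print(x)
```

Alternation tries branches left to right and keeps the first one that lets the overall match succeed at that position.
Scanning left to right: at [0:2] → 'nm'; at [3:8] → 'cxgel'; at [9:14] → 'cxgel'.
With no groups in the pattern, `findall` gives back each whole match — 3 here.

['nm', 'cxgel', 'cxgel']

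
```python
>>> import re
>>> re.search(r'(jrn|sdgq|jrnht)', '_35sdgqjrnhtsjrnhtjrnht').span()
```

(3, 7)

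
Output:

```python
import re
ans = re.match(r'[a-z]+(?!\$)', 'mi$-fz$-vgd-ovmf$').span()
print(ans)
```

(0, 1)

With `match`, the pattern is implicitly anchored at the beginning.
The match spans [0:1] → 'm'.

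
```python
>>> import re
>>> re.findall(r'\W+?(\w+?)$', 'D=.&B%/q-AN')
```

Pattern: one or more of a non-word character (lazy); then one or more of a word character (lazy) (captured); then anchored at the end.
Walking the string: at [8:11] match '-AN', group 1 = 'AN'.
With a single group, `findall` returns only what that group captured — 1 item.

['AN']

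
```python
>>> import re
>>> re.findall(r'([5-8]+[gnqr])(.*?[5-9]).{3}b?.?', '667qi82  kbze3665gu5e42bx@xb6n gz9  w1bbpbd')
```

This matches one or more of a character in [5-8], then one of [gnqr] (captured); then zero or more of any character (lazy), then a character in [5-9] (captured); then exactly 3 of any character, then optionally a literal 'b', then optionally any character.
Lazy quantifiers expand one character at a time until the remainder of the pattern can match.
Walking the string: at [0:10] match '667qi82  k', groups = ('667q', 'i8'); at [14:25] match '665gu5e42bx', groups = ('665g', 'u5'); at [28:38] match '6n gz9  w1', groups = ('6n', ' gz9').
2 groups means each result is a tuple of 2 captured strings — 3 here.

[('667q', 'i8'), ('665g', 'u5'), ('6n', ' gz9')]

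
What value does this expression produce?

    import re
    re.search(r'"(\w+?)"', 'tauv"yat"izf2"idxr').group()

`re.search` scans for the first position where the pattern succeeds.
The match spans [4:9] → '"yat"'.
Captured: group 1 = 'yat'.

'"yat"'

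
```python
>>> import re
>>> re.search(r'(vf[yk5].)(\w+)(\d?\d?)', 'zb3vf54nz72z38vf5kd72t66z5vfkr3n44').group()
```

Pattern: the literal 'vf', then one of [yk5], then any character (captured); then one or more of a word character (captured); then optionally a digit, then optionally a digit (captured).
`search` walks the string left to right and returns the first match it finds.
The match spans [3:34] → 'vf54nz72z38vf5kd72t66z5vfkr3n44'.
Captured: group 1 = 'vf54', group 2 = 'nz72z38vf5kd72t66z5vfkr3n44', group 3 = ''.

'vf54nz72z38vf5kd72t66z5vfkr3n44'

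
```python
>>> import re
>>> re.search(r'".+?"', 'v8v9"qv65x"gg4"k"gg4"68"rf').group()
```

'"qv65x"'

A non-greedy quantifier consumes as few characters as it can — just enough that the remainder of the pattern still matches from where it stops; whatever follows it matches normally.
The match spans [4:11] → '"qv65x"'.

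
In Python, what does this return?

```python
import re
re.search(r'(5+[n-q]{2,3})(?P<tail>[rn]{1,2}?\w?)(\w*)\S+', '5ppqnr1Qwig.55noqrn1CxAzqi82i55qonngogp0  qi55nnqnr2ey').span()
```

(0, 40)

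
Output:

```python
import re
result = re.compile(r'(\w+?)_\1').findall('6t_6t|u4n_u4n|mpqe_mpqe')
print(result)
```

['6t', 'u4n', 'mpqe']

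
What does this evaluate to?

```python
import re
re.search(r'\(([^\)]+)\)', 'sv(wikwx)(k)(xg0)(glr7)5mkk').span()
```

(2, 9)

`re.search` tries every starting position until one works.
The match spans [2:9] → '(wikwx)'.
Captured: group 1 = 'wikwx'.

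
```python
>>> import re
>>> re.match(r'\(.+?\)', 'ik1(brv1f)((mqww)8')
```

With `match`, the pattern is implicitly anchored at the beginning.
Here the string doesn't start with a match, so the call returns None.

None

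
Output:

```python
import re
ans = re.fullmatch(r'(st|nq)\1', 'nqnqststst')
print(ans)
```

After group 1 captures some text, `\1` only succeeds where that same text appears again.
`fullmatch` succeeds only if the pattern covers the string from start to end.
Here the pattern can't cover the whole string, so the call returns None.

None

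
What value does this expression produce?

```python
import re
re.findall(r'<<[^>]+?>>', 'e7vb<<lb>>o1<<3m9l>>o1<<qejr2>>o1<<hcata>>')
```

Scanning left to right: at [4:10] → '<<lb>>'; at [12:20] → '<<3m9l>>'; at [22:31] → '<<qejr2>>'; at [33:42] → '<<hcata>>'.
Since nothing is captured, `findall` lists the 4 matched substrings directly.

['<<lb>>', '<<3m9l>>', '<<qejr2>>', '<<hcata>>']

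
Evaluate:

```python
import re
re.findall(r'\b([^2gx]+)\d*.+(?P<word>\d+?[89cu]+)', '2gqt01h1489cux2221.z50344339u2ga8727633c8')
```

[('.z50344339u', '3c8')]

The pattern matches a word boundary (`\b`, zero-width); then one or more of any character except [2gx] (captured); then zero or more of a digit, then one or more of any character; then one or more of a digit (lazy), then one or more of one of [89cu] (captured as 'word').
Scanning left to right: at [18:41] match '.z50344339u2ga8727633c8', groups = ('.z50344339u', '3c8').
With 2 capturing groups, `findall` returns a 2-tuple per match.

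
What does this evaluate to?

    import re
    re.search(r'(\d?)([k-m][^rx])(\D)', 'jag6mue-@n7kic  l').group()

The match spans [3:7] → '6mue'.

'6mue'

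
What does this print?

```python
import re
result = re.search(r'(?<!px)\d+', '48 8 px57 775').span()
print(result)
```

Because the assertion is negative and zero-width, positions next to the forbidden text are skipped.
Unlike `match`, `search` isn't anchored — it looks for the pattern anywhere in the string.
The match spans [0:2] → '48'.

(0, 2)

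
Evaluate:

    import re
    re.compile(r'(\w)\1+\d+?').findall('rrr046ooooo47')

['r', 'o']

After group 1 captures some text, `\1` only succeeds where that same text appears again.
Scanning left to right: at [0:4] match 'rrr0', group 1 = 'r'; at [6:12] match 'ooooo4', group 1 = 'o'.
One capturing group, so `findall` returns just the captured substring from each match — 2 in all.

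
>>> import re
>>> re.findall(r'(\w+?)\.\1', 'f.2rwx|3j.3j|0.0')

After group 1 captures some text, `\1` only succeeds where that same text appears again.
Scanning left to right: at [7:12] match '3j.3j', group 1 = '3j'; at [13:16] match '0.0', group 1 = '0'.
One capturing group, so `findall` returns just the captured substring from each match — 2 in all.

['3j', '0']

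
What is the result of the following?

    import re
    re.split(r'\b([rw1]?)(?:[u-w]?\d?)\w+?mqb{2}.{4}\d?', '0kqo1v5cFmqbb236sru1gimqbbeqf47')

['', '', 'ru1gimqbbeqf47']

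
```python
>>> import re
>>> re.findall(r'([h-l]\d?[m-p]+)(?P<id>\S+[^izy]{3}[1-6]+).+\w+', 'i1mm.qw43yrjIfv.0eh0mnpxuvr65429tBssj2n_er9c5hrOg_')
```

[('i1mm', '.qw43yrjIfv.0eh0mnpxuvr65429tBssj2n_er9c5')]

This matches a character in [h-l], then optionally a digit, then one or more of a character in [m-p] (captured); then one or more of a non-whitespace character, then exactly 3 of any character except [izy], then one or more of a character in [1-6] (captured as 'id'); then one or more of any character, then one or more of a word character.
With 2 capturing groups, `findall` returns a 2-tuple per match.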